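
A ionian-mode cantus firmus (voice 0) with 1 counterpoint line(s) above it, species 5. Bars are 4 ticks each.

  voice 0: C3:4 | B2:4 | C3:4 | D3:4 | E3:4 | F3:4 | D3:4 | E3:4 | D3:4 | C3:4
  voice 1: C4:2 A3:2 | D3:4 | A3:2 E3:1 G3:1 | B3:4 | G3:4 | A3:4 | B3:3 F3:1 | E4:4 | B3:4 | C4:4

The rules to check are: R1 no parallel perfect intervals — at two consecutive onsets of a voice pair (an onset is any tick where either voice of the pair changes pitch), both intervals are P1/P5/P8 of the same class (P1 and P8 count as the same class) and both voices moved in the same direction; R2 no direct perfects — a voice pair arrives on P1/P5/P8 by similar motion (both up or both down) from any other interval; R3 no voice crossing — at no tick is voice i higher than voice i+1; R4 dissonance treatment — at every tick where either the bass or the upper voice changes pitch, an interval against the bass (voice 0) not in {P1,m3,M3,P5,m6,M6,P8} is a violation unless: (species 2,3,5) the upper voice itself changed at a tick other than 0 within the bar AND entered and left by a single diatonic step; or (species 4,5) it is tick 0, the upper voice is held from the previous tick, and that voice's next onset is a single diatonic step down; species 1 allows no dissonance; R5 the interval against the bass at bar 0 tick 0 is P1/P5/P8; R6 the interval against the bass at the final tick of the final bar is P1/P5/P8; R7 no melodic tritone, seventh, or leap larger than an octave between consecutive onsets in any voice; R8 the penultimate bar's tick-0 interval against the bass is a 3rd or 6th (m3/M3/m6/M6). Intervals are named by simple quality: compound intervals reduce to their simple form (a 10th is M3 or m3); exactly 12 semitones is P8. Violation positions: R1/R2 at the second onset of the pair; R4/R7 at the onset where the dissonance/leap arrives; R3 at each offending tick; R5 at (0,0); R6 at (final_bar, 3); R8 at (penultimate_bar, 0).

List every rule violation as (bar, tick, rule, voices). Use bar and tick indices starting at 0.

bar 0: v0=C3 v1=C4 downbeat P8
bar 1: v0=B2 v1=D3 downbeat m3
bar 2: v0=C3 v1=A3 downbeat M6
bar 3: v0=D3 v1=B3 downbeat M6
bar 4: v0=E3 v1=G3 downbeat m3
bar 5: v0=F3 v1=A3 downbeat M3
bar 6: v0=D3 v1=B3 downbeat M6
bar 7: v0=E3 v1=E4 downbeat P8
bar 8: v0=D3 v1=B3 downbeat M6
bar 9: v0=C3 v1=C4 downbeat P8
  -> R7 @ bar 6 tick 3 v(1,): B3->F3 leap 6st
  -> R2 @ bar 7 tick 0 v(0, 1): D3/F3 m3 -> E3/E4 P8 similar
  -> R7 @ bar 7 tick 0 v(1,): F3->E4 leap 11st

(6, 3, R7, (1,))
(7, 0, R2, (0, 1))
(7, 0, R7, (1,))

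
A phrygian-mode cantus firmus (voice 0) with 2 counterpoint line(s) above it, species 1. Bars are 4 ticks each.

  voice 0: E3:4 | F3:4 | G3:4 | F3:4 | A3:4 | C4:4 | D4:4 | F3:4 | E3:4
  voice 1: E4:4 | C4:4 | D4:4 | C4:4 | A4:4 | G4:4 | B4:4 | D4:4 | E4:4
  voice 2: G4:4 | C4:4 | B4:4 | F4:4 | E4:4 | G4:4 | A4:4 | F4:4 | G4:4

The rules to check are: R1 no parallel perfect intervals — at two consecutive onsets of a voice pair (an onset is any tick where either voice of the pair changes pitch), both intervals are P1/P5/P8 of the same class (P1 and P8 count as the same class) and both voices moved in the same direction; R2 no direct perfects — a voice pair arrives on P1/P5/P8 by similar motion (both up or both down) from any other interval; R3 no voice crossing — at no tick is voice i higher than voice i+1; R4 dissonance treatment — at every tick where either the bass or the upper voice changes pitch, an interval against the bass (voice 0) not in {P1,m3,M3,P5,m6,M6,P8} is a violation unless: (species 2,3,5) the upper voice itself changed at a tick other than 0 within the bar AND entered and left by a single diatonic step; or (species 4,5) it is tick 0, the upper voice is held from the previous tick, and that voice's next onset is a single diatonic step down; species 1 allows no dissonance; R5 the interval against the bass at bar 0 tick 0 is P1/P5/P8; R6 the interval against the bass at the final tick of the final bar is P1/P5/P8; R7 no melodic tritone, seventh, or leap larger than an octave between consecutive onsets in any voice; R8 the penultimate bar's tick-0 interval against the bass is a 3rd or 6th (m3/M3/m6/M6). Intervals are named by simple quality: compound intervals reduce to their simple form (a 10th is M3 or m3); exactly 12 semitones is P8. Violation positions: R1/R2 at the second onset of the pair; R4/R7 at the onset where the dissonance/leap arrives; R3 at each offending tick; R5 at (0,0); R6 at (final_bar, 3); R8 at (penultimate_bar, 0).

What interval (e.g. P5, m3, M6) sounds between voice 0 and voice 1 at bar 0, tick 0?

P8

voice 0=E3 voice 1=E4 -> P8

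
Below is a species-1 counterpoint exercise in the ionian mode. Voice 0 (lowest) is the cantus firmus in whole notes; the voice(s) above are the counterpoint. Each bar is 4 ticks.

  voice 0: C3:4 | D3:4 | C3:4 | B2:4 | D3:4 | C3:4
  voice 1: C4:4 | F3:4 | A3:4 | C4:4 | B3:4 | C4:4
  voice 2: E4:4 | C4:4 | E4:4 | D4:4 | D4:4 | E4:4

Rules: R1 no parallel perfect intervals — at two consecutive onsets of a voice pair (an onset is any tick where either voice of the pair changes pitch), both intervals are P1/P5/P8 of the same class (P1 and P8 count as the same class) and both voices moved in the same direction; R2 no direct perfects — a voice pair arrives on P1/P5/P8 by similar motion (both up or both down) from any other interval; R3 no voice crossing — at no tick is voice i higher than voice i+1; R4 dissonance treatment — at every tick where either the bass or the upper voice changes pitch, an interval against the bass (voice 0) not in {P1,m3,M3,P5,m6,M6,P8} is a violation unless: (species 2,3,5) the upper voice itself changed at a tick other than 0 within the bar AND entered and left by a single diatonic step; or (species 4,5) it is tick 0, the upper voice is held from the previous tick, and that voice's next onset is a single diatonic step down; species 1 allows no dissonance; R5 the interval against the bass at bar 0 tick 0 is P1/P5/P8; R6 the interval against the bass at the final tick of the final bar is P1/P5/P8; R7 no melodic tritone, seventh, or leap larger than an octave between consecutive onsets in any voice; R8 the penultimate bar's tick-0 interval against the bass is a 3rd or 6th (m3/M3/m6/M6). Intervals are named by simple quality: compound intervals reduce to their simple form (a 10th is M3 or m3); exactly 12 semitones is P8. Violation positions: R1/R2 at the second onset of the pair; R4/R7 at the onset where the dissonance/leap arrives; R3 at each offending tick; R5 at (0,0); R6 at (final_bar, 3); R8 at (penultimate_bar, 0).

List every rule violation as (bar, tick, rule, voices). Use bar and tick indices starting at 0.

bar 0: v0=C3 v1=C4 v2=E4 downbeat M3
bar 1: v0=D3 v1=F3 v2=C4 downbeat m7
bar 2: v0=C3 v1=A3 v2=E4 downbeat M3
bar 3: v0=B2 v1=C4 v2=D4 downbeat m3
bar 4: v0=D3 v1=B3 v2=D4 downbeat P8
bar 5: v0=C3 v1=C4 v2=E4 downbeat M3
  -> R5 @ bar 0 tick 0 v(0, 2): opens on M3
  -> R2 @ bar 1 tick 0 v(1, 2): C4/E4 M3 -> F3/C4 P5 similar
  -> R4 @ bar 1 tick 0 v(0, 2): D3/C4 m7 untreated
  -> R1 @ bar 2 tick 0 v(1, 2): F3/C4 P5 -> A3/E4 P5 similar
  -> R4 @ bar 3 tick 0 v(0, 1): B2/C4 m2 untreated
  -> R8 @ bar 4 tick 0 v(0, 2): penult P8 not 3rd/6th
  -> R6 @ bar 5 tick 3 v(0, 2): closes on M3

(0, 0, R5, (0, 2))
(1, 0, R2, (1, 2))
(1, 0, R4, (0, 2))
(2, 0, R1, (1, 2))
(3, 0, R4, (0, 1))
(4, 0, R8, (0, 2))
(5, 3, R6, (0, 2))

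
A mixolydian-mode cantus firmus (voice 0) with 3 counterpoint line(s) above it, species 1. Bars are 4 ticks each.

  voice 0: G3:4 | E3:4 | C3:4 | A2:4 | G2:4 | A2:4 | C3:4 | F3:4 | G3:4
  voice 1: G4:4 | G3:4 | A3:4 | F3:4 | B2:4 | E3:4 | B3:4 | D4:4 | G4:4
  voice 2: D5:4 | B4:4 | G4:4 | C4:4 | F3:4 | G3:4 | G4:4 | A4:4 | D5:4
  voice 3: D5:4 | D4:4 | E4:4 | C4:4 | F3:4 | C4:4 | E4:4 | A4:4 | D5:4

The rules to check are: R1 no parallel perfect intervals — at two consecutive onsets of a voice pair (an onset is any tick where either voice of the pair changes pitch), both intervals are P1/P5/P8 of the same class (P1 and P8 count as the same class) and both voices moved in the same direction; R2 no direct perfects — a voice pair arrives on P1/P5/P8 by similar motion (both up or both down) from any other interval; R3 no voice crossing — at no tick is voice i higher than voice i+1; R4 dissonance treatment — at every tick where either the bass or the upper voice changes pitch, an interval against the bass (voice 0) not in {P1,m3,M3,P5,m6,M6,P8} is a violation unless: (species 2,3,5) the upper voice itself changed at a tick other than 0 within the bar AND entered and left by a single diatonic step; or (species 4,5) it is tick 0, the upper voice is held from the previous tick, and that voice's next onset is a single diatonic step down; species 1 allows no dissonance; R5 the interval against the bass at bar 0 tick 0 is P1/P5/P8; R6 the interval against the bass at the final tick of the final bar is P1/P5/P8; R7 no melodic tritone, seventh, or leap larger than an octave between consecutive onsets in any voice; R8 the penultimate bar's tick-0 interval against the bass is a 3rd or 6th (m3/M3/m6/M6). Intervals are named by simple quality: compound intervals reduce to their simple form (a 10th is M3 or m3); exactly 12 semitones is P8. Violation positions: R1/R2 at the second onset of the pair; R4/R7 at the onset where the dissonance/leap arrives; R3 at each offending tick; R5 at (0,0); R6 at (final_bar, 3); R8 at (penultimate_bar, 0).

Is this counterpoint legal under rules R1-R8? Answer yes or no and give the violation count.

No (37 violations)

bar 0: v0=G3 v1=G4 v2=D5 v3=D5 (P5)
bar 1: v0=E3 v1=G3 v2=B4 v3=D4 (m7)
bar 2: v0=C3 v1=A3 v2=G4 v3=E4 (M3)
bar 3: v0=A2 v1=F3 v2=C4 v3=C4 (m3)
bar 4: v0=G2 v1=B2 v2=F3 v3=F3 (m7)
bar 5: v0=A2 v1=E3 v2=G3 v3=C4 (m3)
bar 6: v0=C3 v1=B3 v2=G4 v3=E4 (M3)
bar 7: v0=F3 v1=D4 v2=A4 v3=A4 (M3)
bar 8: v0=G3 v1=G4 v2=D5 v3=D5 (P5)
  R1 @ bar1.0: G3/D5 P5 -> E3/B4 P5 similar
  R1 @ bar1.0: G4/D5 P5 -> G3/D4 P5 similar
  R3 @ bar1.0: B4 above D4
  R4 @ bar1.0: E3/D4 m7 untreated
  R3 @ bar1.1: B4 above D4
  R3 @ bar1.2: B4 above D4
  R3 @ bar1.3: B4 above D4
  R1 @ bar2.0: E3/B4 P5 -> C3/G4 P5 similar
  R1 @ bar2.0: G3/D4 P5 -> A3/E4 P5 similar
  R3 @ bar2.0: G4 above E4
  R3 @ bar2.1: G4 above E4
  R3 @ bar2.2: G4 above E4
  R3 @ bar2.3: G4 above E4
  R1 @ bar3.0: A3/E4 P5 -> F3/C4 P5 similar
  R2 @ bar3.0: A3/G4 m7 -> F3/C4 P5 similar
  R2 @ bar3.0: G4/E4 m3 -> C4/C4 P1 similar
  R1 @ bar4.0: C4/C4 P1 -> F3/F3 P1 similar
  R4 @ bar4.0: G2/F3 m7 untreated
  R4 @ bar4.0: G2/F3 m7 untreated
  R7 @ bar4.0: F3->B2 leap 6st
  R2 @ bar5.0: G2/B2 M3 -> A2/E3 P5 similar
  R4 @ bar5.0: A2/G3 m7 untreated
  R2 @ bar6.0: A2/G3 m7 -> C3/G4 P5 similar
  R3 @ bar6.0: G4 above E4
  R4 @ bar6.0: C3/B3 M7 untreated
  R3 @ bar6.1: G4 above E4
  R3 @ bar6.2: G4 above E4
  R3 @ bar6.3: G4 above E4
  R2 @ bar7.0: B3/G4 m6 -> D4/A4 P5 similar
  R2 @ bar7.0: B3/E4 P4 -> D4/A4 P5 similar
  R2 @ bar7.0: G4/E4 m3 -> A4/A4 P1 similar
  R1 @ bar8.0: D4/A4 P5 -> G4/D5 P5 similar
  R1 @ bar8.0: D4/A4 P5 -> G4/D5 P5 similar
  R1 @ bar8.0: A4/A4 P1 -> D5/D5 P1 similar
  R2 @ bar8.0: F3/D4 M6 -> G3/G4 P8 similar
  R2 @ bar8.0: F3/A4 M3 -> G3/D5 P5 similar
  R2 @ bar8.0: F3/A4 M3 -> G3/D5 P5 similar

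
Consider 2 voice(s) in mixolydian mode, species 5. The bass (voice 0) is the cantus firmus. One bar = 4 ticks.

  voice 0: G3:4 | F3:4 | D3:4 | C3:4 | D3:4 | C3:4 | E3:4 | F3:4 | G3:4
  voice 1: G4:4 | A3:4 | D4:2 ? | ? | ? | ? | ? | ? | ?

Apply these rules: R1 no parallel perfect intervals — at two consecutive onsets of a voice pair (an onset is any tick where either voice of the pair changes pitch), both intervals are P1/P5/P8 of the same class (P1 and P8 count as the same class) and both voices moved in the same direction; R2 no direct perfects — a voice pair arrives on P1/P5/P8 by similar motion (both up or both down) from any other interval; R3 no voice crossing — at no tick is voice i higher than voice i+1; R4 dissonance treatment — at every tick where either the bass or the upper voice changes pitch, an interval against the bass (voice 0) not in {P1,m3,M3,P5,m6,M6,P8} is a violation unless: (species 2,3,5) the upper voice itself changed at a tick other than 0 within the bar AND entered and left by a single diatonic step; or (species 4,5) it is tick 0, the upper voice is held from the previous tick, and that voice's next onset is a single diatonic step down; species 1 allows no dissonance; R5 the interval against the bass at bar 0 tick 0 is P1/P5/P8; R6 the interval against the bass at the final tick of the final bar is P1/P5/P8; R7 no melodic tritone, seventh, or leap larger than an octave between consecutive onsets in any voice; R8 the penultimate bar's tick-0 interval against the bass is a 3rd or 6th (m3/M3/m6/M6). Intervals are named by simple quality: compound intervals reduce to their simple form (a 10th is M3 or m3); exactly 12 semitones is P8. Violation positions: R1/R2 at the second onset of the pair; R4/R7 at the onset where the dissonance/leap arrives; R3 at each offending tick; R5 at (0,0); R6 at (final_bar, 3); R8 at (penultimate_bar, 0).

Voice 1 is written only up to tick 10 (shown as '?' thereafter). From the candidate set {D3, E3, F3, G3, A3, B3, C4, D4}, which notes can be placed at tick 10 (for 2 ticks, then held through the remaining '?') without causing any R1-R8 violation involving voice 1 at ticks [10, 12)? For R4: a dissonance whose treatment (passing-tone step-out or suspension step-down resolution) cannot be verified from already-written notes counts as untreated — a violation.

{A3, B3, D3, D4, F3}

D3: legal
E3: violates R4,R7
F3: legal
G3: violates R4
A3: legal
B3: legal
C4: violates R4
D4: legal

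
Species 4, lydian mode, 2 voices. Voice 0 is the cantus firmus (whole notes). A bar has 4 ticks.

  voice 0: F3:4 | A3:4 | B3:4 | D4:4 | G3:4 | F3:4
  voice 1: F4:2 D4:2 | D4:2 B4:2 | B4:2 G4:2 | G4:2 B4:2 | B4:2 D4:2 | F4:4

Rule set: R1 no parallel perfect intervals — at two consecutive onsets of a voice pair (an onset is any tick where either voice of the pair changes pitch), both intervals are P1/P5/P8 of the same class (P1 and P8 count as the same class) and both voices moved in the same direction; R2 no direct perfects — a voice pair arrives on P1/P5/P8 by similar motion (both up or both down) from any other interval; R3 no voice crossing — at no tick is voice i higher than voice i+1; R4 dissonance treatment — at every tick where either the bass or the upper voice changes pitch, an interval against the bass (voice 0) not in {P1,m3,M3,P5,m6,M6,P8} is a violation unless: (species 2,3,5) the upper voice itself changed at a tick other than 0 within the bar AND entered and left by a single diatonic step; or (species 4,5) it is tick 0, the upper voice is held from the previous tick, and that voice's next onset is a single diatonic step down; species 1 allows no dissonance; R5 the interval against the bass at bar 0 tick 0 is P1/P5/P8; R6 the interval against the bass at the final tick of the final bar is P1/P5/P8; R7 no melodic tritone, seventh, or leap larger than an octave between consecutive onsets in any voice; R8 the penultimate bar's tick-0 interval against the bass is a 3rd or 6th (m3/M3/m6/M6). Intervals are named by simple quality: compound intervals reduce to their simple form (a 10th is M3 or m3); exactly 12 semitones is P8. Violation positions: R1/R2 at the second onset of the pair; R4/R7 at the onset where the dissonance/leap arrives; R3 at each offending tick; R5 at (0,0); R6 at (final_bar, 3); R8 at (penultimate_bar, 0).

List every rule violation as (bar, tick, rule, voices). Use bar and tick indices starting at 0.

bar 0: v0=F3 v1=F4 downbeat P8
bar 1: v0=A3 v1=D4 downbeat P4
bar 2: v0=B3 v1=B4 downbeat P8
bar 3: v0=D4 v1=G4 downbeat P4
bar 4: v0=G3 v1=B4 downbeat M3
bar 5: v0=F3 v1=F4 downbeat P8
  -> R4 @ bar 1 tick 0 v(0, 1): A3/D4 P4 untreated
  -> R4 @ bar 1 tick 2 v(0, 1): A3/B4 M2 untreated
  -> R4 @ bar 3 tick 0 v(0, 1): D4/G4 P4 untreated

(1, 0, R4, (0, 1))
(1, 2, R4, (0, 1))
(3, 0, R4, (0, 1))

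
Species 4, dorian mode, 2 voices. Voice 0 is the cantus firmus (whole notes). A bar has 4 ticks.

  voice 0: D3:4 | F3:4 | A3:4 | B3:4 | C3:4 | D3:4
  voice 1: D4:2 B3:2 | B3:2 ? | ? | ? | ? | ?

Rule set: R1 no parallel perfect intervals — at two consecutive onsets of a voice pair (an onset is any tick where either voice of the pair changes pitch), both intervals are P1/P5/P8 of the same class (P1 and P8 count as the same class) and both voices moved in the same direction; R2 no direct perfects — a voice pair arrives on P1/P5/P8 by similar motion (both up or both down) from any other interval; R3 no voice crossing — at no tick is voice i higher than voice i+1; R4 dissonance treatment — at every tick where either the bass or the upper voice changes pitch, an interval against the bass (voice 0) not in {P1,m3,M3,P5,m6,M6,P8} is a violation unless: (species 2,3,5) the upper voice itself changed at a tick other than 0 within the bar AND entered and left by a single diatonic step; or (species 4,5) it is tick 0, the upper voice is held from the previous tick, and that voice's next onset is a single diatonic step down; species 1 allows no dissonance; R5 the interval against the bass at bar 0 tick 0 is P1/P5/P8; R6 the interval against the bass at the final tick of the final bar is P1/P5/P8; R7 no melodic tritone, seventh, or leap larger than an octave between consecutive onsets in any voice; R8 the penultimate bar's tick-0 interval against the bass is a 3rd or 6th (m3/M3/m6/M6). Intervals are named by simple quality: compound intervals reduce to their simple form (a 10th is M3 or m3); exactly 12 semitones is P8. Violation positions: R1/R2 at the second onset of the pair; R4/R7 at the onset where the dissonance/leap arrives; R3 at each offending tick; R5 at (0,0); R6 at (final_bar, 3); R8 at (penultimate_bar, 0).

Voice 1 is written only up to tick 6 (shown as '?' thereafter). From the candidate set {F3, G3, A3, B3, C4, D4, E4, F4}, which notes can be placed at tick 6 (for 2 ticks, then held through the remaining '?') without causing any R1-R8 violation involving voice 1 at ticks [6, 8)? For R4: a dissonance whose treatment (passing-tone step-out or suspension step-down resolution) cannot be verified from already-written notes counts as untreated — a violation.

{A3, B3, C4, D4}

F3: violates R7
G3: violates R4
A3: legal
B3: legal
C4: legal
D4: legal
E4: violates R4
F4: violates R7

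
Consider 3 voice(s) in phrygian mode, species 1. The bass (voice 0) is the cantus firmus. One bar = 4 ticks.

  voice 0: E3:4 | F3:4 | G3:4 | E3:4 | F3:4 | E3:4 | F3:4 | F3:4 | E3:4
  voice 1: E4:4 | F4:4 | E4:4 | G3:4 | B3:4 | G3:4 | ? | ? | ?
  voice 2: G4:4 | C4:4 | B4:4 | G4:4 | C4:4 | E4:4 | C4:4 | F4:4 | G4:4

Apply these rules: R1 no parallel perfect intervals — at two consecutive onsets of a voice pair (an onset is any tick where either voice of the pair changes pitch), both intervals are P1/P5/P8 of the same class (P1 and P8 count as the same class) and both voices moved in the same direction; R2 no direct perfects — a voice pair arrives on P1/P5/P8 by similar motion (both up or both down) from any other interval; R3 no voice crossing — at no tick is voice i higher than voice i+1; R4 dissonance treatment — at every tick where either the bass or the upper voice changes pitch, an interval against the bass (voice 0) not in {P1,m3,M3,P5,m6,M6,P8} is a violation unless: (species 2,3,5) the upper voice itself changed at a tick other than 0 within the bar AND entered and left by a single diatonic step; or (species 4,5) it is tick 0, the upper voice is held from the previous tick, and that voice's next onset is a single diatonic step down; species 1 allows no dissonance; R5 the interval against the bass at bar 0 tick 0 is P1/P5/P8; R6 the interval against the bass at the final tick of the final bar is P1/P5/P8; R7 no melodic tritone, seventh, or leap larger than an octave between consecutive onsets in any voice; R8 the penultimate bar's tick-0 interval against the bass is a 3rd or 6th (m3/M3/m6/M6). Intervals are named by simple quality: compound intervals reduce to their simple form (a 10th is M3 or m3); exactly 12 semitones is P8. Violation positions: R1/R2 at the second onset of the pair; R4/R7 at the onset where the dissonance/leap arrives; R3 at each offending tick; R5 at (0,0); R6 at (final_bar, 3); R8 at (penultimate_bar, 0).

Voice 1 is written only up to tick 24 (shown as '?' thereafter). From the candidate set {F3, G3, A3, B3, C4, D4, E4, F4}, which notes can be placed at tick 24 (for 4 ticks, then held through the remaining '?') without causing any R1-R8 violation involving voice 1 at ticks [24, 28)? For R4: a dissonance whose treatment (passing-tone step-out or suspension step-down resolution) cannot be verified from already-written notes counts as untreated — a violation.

F3: violates R2
G3: violates R4
A3: legal
B3: violates R4
C4: violates R2
D4: violates R3
E4: violates R3,R4
F4: violates R2,R3,R7

{A3}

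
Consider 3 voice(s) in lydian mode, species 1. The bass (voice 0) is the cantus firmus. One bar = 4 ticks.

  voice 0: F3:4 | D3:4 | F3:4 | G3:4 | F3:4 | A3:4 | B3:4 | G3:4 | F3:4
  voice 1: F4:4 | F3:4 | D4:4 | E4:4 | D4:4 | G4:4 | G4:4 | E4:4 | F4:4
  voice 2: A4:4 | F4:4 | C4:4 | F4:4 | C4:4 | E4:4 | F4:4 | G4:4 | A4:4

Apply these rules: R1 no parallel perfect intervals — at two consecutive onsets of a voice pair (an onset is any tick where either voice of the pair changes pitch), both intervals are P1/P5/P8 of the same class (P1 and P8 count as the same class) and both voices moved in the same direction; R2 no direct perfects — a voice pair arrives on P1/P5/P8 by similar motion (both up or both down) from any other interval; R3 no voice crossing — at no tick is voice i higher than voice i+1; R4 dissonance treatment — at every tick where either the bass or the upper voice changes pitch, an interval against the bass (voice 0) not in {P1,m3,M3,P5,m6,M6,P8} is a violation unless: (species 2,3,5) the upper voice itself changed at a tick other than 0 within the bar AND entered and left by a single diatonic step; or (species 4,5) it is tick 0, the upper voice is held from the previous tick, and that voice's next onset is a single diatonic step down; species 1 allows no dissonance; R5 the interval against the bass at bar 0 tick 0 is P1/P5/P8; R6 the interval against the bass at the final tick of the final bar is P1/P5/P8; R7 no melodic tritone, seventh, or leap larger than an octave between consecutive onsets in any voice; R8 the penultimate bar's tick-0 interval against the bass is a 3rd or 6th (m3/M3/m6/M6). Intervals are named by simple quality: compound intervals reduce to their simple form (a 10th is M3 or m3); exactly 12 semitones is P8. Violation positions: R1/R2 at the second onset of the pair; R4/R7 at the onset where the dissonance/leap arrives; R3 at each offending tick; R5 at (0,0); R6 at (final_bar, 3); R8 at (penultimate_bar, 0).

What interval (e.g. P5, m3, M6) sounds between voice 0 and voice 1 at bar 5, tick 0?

voice 0=A3 voice 1=G4 -> m7

m7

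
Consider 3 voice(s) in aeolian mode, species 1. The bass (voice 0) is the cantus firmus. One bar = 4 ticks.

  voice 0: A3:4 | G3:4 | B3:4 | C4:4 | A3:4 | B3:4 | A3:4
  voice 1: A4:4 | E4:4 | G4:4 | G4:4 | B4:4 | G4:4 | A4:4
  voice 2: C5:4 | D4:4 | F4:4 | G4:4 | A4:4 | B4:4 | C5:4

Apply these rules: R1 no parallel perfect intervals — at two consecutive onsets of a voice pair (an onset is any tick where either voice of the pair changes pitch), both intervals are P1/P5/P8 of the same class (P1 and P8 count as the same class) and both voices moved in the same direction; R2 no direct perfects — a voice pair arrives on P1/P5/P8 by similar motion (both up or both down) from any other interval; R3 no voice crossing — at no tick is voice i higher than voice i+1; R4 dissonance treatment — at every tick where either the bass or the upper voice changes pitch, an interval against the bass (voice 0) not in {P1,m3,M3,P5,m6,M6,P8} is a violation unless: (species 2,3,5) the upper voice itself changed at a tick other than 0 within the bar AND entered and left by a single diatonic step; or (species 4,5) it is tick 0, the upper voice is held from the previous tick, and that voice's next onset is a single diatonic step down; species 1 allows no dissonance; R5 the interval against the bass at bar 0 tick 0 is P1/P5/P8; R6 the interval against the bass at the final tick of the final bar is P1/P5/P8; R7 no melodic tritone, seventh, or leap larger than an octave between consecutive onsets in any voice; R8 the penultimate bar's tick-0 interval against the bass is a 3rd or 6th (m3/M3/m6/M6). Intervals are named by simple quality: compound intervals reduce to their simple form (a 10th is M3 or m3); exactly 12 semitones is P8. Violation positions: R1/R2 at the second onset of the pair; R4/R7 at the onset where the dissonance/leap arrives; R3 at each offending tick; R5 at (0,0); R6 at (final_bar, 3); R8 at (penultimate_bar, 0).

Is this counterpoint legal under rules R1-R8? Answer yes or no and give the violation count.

bar 0: v0=A3 v1=A4 v2=C5 (m3)
bar 1: v0=G3 v1=E4 v2=D4 (P5)
bar 2: v0=B3 v1=G4 v2=F4 (TT)
bar 3: v0=C4 v1=G4 v2=G4 (P5)
bar 4: v0=A3 v1=B4 v2=A4 (P8)
bar 5: v0=B3 v1=G4 v2=B4 (P8)
bar 6: v0=A3 v1=A4 v2=C5 (m3)
  R5 @ bar0.0: opens on m3
  R2 @ bar1.0: A3/C5 m3 -> G3/D4 P5 similar
  R3 @ bar1.0: E4 above D4
  R7 @ bar1.0: C5->D4 leap 10st
  R3 @ bar1.1: E4 above D4
  R3 @ bar1.2: E4 above D4
  R3 @ bar1.3: E4 above D4
  R3 @ bar2.0: G4 above F4
  R4 @ bar2.0: B3/F4 TT untreated
  R3 @ bar2.1: G4 above F4
  R3 @ bar2.2: G4 above F4
  R3 @ bar2.3: G4 above F4
  R2 @ bar3.0: B3/F4 TT -> C4/G4 P5 similar
  R3 @ bar4.0: B4 above A4
  R4 @ bar4.0: A3/B4 M2 untreated
  R3 @ bar4.1: B4 above A4
  R3 @ bar4.2: B4 above A4
  R3 @ bar4.3: B4 above A4
  R1 @ bar5.0: A3/A4 P8 -> B3/B4 P8 similar
  R8 @ bar5.0: penult P8 not 3rd/6th
  R6 @ bar6.3: closes on m3

No (21 violations)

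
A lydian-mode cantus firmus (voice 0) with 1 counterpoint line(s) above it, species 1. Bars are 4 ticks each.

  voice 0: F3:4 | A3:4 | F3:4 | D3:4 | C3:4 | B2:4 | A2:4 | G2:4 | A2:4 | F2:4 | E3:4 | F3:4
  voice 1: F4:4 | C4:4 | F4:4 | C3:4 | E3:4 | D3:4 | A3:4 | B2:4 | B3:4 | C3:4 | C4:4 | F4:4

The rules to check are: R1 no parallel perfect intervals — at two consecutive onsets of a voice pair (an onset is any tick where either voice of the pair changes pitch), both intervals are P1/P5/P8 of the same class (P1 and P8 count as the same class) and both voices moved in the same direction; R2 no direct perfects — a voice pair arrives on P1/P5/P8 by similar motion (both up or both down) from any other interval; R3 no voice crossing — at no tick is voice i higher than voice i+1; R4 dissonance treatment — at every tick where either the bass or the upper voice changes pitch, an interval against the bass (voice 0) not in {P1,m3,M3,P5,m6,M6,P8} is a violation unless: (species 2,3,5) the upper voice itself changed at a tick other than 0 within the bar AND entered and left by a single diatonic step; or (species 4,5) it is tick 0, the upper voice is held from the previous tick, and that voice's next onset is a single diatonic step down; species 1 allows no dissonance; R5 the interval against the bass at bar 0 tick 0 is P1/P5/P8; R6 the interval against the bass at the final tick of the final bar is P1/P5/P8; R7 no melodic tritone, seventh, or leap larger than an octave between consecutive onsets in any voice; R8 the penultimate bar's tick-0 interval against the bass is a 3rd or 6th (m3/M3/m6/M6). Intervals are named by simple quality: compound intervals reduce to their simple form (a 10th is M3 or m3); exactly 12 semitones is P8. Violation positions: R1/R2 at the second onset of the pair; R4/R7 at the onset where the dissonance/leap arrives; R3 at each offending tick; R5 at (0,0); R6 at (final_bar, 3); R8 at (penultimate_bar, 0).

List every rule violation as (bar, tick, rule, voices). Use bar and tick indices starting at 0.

(3, 0, R3, (0, 1))
(3, 0, R4, (0, 1))
(3, 0, R7, (1,))
(3, 1, R3, (0, 1))
(3, 2, R3, (0, 1))
(3, 3, R3, (0, 1))
(7, 0, R7, (1,))
(8, 0, R4, (0, 1))
(9, 0, R2, (0, 1))
(9, 0, R7, (1,))
(10, 0, R7, (0,))
(11, 0, R2, (0, 1))

bar 0: v0=F3 v1=F4 downbeat P8
bar 1: v0=A3 v1=C4 downbeat m3
bar 2: v0=F3 v1=F4 downbeat P8
bar 3: v0=D3 v1=C3 downbeat M2
bar 4: v0=C3 v1=E3 downbeat M3
bar 5: v0=B2 v1=D3 downbeat m3
bar 6: v0=A2 v1=A3 downbeat P8
bar 7: v0=G2 v1=B2 downbeat M3
bar 8: v0=A2 v1=B3 downbeat M2
bar 9: v0=F2 v1=C3 downbeat P5
bar 10: v0=E3 v1=C4 downbeat m6
bar 11: v0=F3 v1=F4 downbeat P8
  -> R3 @ bar 3 tick 0 v(0, 1): D3 above C3
  -> R4 @ bar 3 tick 0 v(0, 1): D3/C3 M2 untreated
  -> R7 @ bar 3 tick 0 v(1,): F4->C3 leap 17st
  -> R3 @ bar 3 tick 1 v(0, 1): D3 above C3
  -> R3 @ bar 3 tick 2 v(0, 1): D3 above C3
  -> R3 @ bar 3 tick 3 v(0, 1): D3 above C3
  -> R7 @ bar 7 tick 0 v(1,): A3->B2 leap 10st
  -> R4 @ bar 8 tick 0 v(0, 1): A2/B3 M2 untreated
  -> R2 @ bar 9 tick 0 v(0, 1): A2/B3 M2 -> F2/C3 P5 similar
  -> R7 @ bar 9 tick 0 v(1,): B3->C3 leap 11st
  -> R7 @ bar 10 tick 0 v(0,): F2->E3 leap 11st
  -> R2 @ bar 11 tick 0 v(0, 1): E3/C4 m6 -> F3/F4 P8 similar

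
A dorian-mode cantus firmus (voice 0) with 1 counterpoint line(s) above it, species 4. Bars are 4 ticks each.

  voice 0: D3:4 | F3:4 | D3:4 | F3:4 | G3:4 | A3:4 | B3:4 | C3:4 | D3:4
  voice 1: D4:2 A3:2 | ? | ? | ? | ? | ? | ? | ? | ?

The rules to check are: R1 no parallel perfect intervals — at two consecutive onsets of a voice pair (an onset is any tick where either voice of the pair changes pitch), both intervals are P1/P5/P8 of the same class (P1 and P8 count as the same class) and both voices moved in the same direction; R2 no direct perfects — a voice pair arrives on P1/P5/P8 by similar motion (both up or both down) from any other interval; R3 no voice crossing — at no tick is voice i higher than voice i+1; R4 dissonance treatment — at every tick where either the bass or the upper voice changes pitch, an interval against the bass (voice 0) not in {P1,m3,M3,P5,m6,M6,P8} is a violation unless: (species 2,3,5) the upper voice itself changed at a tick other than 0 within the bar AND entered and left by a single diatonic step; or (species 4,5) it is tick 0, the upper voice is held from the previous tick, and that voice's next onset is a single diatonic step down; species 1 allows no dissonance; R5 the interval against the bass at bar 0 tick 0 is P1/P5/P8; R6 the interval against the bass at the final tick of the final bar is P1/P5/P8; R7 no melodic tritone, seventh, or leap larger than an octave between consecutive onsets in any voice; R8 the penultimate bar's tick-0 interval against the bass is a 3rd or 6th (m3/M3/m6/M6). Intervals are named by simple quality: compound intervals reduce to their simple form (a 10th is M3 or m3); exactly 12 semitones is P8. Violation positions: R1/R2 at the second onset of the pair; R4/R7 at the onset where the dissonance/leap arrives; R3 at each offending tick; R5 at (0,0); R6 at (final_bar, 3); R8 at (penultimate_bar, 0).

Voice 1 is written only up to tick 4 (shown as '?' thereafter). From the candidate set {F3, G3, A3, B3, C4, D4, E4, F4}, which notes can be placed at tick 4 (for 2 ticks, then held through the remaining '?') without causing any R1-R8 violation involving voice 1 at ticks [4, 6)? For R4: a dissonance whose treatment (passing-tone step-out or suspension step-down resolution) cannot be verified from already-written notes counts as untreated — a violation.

F3: legal
G3: violates R4
A3: legal
B3: violates R4
C4: violates R1
D4: legal
E4: violates R4
F4: violates R2

{A3, D4, F3}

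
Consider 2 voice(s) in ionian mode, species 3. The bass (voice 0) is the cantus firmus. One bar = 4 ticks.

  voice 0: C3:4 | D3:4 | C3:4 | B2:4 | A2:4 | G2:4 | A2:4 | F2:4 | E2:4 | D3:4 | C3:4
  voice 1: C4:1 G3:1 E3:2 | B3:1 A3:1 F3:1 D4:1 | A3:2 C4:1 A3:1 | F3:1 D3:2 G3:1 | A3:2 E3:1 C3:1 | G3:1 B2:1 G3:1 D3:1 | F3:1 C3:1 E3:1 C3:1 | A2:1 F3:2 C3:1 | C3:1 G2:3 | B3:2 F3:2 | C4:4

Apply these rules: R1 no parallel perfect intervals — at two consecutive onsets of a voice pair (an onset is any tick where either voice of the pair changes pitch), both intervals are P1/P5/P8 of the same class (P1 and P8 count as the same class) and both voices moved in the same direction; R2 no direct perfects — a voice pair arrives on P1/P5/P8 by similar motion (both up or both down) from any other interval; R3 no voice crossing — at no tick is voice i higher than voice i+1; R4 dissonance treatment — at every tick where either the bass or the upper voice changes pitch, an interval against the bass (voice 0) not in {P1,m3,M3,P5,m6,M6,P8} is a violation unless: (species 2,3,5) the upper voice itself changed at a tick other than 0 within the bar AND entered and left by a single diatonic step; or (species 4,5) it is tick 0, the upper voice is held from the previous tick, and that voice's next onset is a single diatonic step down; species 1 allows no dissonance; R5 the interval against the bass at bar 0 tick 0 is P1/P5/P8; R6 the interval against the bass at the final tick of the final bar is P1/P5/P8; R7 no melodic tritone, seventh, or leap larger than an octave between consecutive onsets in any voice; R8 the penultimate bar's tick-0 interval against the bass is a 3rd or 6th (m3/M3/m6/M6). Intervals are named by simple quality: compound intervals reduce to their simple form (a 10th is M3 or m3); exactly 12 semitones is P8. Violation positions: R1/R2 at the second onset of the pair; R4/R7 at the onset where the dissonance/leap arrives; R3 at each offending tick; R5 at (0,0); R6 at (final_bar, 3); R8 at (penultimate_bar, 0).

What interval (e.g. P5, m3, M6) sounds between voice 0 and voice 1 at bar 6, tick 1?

voice 0=A2 voice 1=C3 -> m3

m3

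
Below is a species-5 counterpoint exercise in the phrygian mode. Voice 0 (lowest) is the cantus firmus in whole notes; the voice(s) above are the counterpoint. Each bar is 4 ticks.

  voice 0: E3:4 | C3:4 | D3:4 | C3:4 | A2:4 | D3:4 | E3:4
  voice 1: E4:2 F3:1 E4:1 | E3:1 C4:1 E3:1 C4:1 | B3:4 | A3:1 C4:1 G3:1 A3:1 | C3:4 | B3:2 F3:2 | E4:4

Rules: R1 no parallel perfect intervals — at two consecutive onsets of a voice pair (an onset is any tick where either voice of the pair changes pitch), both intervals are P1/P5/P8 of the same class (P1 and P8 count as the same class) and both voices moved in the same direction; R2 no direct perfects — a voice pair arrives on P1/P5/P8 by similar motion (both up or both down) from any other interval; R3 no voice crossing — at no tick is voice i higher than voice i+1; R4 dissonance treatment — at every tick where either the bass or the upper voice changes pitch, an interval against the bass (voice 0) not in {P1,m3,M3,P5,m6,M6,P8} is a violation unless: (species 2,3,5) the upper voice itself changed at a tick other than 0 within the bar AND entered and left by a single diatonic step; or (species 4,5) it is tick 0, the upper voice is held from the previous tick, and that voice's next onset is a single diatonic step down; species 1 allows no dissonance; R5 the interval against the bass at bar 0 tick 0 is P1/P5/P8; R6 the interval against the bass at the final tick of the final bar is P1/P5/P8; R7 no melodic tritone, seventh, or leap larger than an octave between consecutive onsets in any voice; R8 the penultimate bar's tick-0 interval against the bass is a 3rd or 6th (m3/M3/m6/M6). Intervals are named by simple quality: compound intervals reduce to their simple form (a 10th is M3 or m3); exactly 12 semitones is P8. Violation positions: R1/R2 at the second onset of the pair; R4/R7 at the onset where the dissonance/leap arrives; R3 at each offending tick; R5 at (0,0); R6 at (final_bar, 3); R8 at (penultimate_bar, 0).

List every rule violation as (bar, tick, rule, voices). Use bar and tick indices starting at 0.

bar 0: v0=E3 v1=E4 downbeat P8
bar 1: v0=C3 v1=E3 downbeat M3
bar 2: v0=D3 v1=B3 downbeat M6
bar 3: v0=C3 v1=A3 downbeat M6
bar 4: v0=A2 v1=C3 downbeat m3
bar 5: v0=D3 v1=B3 downbeat M6
bar 6: v0=E3 v1=E4 downbeat P8
  -> R4 @ bar 0 tick 2 v(0, 1): E3/F3 m2 untreated
  -> R7 @ bar 0 tick 2 v(1,): E4->F3 leap 11st
  -> R7 @ bar 0 tick 3 v(1,): F3->E4 leap 11st
  -> R7 @ bar 5 tick 0 v(1,): C3->B3 leap 11st
  -> R7 @ bar 5 tick 2 v(1,): B3->F3 leap 6st
  -> R2 @ bar 6 tick 0 v(0, 1): D3/F3 m3 -> E3/E4 P8 similar
  -> R7 @ bar 6 tick 0 v(1,): F3->E4 leap 11st

(0, 2, R4, (0, 1))
(0, 2, R7, (1,))
(0, 3, R7, (1,))
(5, 0, R7, (1,))
(5, 2, R7, (1,))
(6, 0, R2, (0, 1))
(6, 0, R7, (1,))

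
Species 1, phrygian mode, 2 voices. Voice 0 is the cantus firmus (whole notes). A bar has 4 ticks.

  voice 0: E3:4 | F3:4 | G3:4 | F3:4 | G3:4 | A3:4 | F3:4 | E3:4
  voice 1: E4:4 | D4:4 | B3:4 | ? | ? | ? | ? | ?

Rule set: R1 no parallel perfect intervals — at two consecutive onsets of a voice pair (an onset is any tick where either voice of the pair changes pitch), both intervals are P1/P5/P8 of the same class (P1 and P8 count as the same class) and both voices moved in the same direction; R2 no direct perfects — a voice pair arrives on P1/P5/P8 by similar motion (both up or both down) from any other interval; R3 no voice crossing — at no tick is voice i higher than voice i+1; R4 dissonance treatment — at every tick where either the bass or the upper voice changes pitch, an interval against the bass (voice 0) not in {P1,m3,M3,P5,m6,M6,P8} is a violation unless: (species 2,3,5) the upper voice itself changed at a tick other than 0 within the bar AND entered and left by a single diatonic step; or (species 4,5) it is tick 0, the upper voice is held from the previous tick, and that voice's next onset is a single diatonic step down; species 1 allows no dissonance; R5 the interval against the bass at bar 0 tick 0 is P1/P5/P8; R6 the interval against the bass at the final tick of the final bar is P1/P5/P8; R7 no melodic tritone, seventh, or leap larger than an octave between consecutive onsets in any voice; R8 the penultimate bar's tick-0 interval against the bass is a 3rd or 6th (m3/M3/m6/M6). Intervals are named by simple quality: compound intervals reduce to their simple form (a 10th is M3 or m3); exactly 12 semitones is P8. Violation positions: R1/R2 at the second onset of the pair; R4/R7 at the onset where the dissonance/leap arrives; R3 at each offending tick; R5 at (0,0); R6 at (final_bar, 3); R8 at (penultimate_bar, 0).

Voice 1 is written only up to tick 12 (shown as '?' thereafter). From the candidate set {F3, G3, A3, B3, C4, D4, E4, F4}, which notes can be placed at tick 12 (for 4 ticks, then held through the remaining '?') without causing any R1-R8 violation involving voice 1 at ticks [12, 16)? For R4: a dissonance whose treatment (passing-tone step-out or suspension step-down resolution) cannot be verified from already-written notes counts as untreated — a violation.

F3: violates R2,R7
G3: violates R4
A3: legal
B3: violates R4
C4: legal
D4: legal
E4: violates R4
F4: violates R7

{A3, C4, D4}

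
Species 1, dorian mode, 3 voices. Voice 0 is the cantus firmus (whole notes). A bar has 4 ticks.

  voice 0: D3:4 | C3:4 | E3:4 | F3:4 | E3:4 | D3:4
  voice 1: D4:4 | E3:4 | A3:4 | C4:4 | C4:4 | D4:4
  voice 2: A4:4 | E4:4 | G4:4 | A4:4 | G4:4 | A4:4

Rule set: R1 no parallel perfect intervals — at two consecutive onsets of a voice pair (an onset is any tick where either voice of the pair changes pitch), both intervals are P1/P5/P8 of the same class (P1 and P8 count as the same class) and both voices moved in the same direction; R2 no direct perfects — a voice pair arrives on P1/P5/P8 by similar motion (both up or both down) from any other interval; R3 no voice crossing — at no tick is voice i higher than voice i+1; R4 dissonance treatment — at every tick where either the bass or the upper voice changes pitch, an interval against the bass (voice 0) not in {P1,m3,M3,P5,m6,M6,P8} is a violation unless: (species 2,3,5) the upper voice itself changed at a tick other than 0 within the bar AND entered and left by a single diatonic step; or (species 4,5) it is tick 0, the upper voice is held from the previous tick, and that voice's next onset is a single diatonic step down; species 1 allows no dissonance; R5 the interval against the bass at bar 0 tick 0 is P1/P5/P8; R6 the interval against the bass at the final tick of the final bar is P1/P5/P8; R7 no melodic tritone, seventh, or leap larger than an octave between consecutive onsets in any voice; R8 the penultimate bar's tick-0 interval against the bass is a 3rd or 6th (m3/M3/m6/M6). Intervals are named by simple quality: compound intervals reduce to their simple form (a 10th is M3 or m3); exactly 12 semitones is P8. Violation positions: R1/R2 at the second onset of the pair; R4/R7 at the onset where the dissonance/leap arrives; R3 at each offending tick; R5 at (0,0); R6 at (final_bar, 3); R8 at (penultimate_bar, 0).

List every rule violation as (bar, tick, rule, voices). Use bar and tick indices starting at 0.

(1, 0, R2, (1, 2))
(1, 0, R7, (1,))
(2, 0, R4, (0, 1))
(3, 0, R2, (0, 1))
(5, 0, R1, (1, 2))

bar 0: v0=D3 v1=D4 v2=A4 downbeat P5
bar 1: v0=C3 v1=E3 v2=E4 downbeat M3
bar 2: v0=E3 v1=A3 v2=G4 downbeat m3
bar 3: v0=F3 v1=C4 v2=A4 downbeat M3
bar 4: v0=E3 v1=C4 v2=G4 downbeat m3
bar 5: v0=D3 v1=D4 v2=A4 downbeat P5
  -> R2 @ bar 1 tick 0 v(1, 2): D4/A4 P5 -> E3/E4 P8 similar
  -> R7 @ bar 1 tick 0 v(1,): D4->E3 leap 10st
  -> R4 @ bar 2 tick 0 v(0, 1): E3/A3 P4 untreated
  -> R2 @ bar 3 tick 0 v(0, 1): E3/A3 P4 -> F3/C4 P5 similar
  -> R1 @ bar 5 tick 0 v(1, 2): C4/G4 P5 -> D4/A4 P5 similar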